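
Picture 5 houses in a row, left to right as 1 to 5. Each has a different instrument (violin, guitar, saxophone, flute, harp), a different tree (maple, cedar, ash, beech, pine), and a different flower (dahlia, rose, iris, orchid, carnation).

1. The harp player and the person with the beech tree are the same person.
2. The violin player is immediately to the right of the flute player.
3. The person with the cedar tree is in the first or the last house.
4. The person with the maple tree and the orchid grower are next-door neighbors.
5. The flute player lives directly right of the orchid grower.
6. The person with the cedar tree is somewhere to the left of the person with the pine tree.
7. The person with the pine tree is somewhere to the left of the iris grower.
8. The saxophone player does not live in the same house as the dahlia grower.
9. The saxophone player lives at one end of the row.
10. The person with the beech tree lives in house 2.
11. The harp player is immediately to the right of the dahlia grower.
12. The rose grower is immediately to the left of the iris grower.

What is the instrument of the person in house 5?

The person with the cedar tree is in house 1 (clue 6).
Clue 10: the person with the beech tree is in house 2.
Clue 1: the harp player is in house 2.
By clue 11, the dahlia grower is in house 1.
So house 5 gets ash for tree.
By clue 8, the saxophone player is in house 5.
So house 1 gets guitar for instrument.
That leaves flute as the instrument for house 3.
The only instrument still possible for house 4 is violin.
The orchid grower is in house 2 (clue 5).
The person with the maple tree is in house 3 (clue 4).
So house 4 gets pine for tree.
The iris grower is in house 5 (clue 7).
Clue 12 places the rose grower in house 4.
That leaves carnation as the flower for house 3.
So: house 1 = guitar/cedar/dahlia, house 2 = harp/beech/orchid, house 3 = flute/maple/carnation, house 4 = violin/pine/rose, house 5 = saxophone/ash/iris.

saxophone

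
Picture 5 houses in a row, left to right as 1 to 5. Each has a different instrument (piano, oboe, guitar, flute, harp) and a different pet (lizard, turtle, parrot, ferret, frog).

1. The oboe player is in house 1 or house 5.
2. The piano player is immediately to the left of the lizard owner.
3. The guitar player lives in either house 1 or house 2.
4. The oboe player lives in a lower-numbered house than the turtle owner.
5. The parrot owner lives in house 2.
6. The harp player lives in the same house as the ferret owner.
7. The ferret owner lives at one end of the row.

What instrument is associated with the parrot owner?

guitar

Clue 4: the oboe player is in house 1.
From clue 5, the parrot owner must be in house 2.
House 2's instrument must be guitar (nothing else left).
From clue 6, the harp player must be in house 5.
The ferret owner is in house 5 (clue 6).
House 1's pet must be frog (nothing else left).
So house 3 gets turtle for pet.
So house 4 gets lizard for pet.
By clue 2, the piano player is in house 3.
So house 4 gets flute for instrument.
So: house 1 = oboe/frog, house 2 = guitar/parrot, house 3 = piano/turtle, house 4 = flute/lizard, house 5 = harp/ferret.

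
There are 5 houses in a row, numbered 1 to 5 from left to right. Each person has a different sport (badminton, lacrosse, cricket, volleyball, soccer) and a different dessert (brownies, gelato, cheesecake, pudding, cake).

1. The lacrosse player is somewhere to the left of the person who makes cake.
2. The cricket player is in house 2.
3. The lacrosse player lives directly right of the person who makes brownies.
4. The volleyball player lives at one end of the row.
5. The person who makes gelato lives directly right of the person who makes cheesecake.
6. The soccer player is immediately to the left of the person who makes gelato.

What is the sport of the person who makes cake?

volleyball

Clue 2 places the cricket player in house 2.
The lacrosse player is narrowed to house 3 or 4; consider each.
Placing it in house 3 leads to a contradiction, so it's in house 4.
From clue 1, the person who makes cake must be in house 5.
From clue 3, the person who makes brownies must be in house 3.
Clue 5: the person who makes gelato is in house 2.
The person who makes cheesecake is in house 1 (clue 5).
Clue 6: the soccer player is in house 1.
So house 3 gets badminton for sport.
That leaves volleyball as the sport for house 5.
House 4 dessert: only pudding fits.
So: house 1 = soccer/cheesecake, house 2 = cricket/gelato, house 3 = badminton/brownies, house 4 = lacrosse/pudding, house 5 = volleyball/cake.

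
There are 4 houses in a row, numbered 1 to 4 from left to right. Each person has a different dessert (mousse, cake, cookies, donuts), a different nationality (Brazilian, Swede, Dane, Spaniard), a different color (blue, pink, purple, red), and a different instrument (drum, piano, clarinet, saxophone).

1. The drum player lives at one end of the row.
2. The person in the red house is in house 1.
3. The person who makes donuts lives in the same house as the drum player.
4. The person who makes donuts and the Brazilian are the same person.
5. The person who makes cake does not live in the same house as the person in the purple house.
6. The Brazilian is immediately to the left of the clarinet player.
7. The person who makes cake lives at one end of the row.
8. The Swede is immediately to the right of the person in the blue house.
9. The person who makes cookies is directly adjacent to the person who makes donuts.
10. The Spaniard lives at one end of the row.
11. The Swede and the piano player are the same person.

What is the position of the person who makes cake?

The person in the red house is in house 1 (clue 2).
By clue 6, the Brazilian is in house 1.
Clue 6: the clarinet player is in house 2.
That leaves Spaniard as the nationality for house 4.
Clue 4: the person who makes donuts is in house 1.
Clue 8 places the Swede in house 3.
Clue 8: the person in the blue house is in house 2.
The person who makes cookies is in house 2 (clue 9).
Clue 11 places the piano player in house 3.
The only dessert still possible for house 3 is mousse.
So house 4 gets cake for dessert.
So house 2 gets Dane for nationality.
Clue 3 places the drum player in house 1.
Clue 5 places the person in the purple house in house 3.
So house 4 gets pink for color.
House 4's instrument must be saxophone (nothing else left).
So: house 1 = donuts/Brazilian/red/drum, house 2 = cookies/Dane/blue/clarinet, house 3 = mousse/Swede/purple/piano, house 4 = cake/Spaniard/pink/saxophone.

4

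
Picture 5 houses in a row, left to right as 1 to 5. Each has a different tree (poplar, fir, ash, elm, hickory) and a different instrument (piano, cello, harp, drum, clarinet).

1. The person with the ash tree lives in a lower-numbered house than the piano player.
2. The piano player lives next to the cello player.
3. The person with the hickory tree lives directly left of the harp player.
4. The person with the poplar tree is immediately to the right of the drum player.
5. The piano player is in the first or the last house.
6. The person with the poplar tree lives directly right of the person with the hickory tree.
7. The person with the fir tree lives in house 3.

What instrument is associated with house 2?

From clue 5, the piano player must be in house 5.
Clue 7: the person with the fir tree is in house 3.
From clue 2, the cello player must be in house 4.
Clue 6 places the person with the poplar tree in house 2.
Clue 6: the person with the hickory tree is in house 1.
House 5 tree: only elm fits.
Clue 3: the harp player is in house 2.
From clue 4, the drum player must be in house 1.
House 4 tree: only ash fits.
That leaves clarinet as the instrument for house 3.
So: house 1 = hickory/drum, house 2 = poplar/harp, house 3 = fir/clarinet, house 4 = ash/cello, house 5 = elm/piano.

harp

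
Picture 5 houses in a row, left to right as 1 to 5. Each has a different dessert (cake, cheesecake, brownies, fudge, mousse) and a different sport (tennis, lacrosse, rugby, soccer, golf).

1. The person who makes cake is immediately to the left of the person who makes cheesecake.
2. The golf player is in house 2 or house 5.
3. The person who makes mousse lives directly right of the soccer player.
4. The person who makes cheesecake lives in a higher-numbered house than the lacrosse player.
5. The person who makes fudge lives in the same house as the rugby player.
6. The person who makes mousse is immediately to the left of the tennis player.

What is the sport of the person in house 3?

The golf player is narrowed to house 2 or 5; consider each.
Placing it in house 2 leads to a contradiction, so it's in house 5.
The person who makes mousse is narrowed to house 2 or 3; consider each.
Placing it in house 2 leads to a contradiction, so it's in house 3.
Clue 3 places the soccer player in house 2.
The tennis player is in house 4 (clue 6).
The person who makes fudge is in house 1 (clue 5).
By clue 5, the rugby player is in house 1.
The only sport still possible for house 3 is lacrosse.
Clue 1: the person who makes cheesecake is in house 5.
House 2's dessert must be brownies (nothing else left).
The only dessert still possible for house 4 is cake.
So: house 1 = fudge/rugby, house 2 = brownies/soccer, house 3 = mousse/lacrosse, house 4 = cake/tennis, house 5 = cheesecake/golf.

lacrosse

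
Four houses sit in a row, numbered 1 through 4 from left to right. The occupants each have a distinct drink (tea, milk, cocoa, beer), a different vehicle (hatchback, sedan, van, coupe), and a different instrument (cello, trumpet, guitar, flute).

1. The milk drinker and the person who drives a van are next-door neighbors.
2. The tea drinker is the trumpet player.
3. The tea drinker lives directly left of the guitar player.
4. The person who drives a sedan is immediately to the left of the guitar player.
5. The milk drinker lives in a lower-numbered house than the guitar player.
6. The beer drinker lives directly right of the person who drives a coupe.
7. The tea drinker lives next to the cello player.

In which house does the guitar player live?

The beer drinker is narrowed to house 2 or 3 or 4; consider each.
Placing it in house 3 and house 4 leads to a contradiction, so it's in house 2.
Clue 6 places the person who drives a coupe in house 1.
The only drink still possible for house 4 is cocoa.
From clue 4, the person who drives a sedan must be in house 3.
The guitar player is in house 4 (clue 4).
The tea drinker is in house 3 (clue 3).
House 1 drink: only milk fits.
So house 2 gets cello for instrument.
From clue 1, the person who drives a van must be in house 2.
From clue 2, the trumpet player must be in house 3.
House 4's vehicle must be hatchback (nothing else left).
The only instrument still possible for house 1 is flute.
So: house 1 = milk/coupe/flute, house 2 = beer/van/cello, house 3 = tea/sedan/trumpet, house 4 = cocoa/hatchback/guitar.

4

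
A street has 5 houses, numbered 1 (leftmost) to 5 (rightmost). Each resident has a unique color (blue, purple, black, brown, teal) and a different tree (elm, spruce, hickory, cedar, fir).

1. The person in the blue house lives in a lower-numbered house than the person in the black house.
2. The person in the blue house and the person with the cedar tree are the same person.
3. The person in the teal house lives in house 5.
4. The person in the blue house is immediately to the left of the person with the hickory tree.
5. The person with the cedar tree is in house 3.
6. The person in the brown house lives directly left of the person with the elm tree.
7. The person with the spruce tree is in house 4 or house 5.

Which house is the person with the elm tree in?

By clue 3, the person in the teal house is in house 5.
The person with the cedar tree is in house 3 (clue 5).
House 1's tree must be fir (nothing else left).
From clue 2, the person in the blue house must be in house 3.
By clue 4, the person with the hickory tree is in house 4.
The only tree still possible for house 2 is elm.
That leaves spruce as the tree for house 5.
Clue 1 places the person in the black house in house 4.
By clue 6, the person in the brown house is in house 1.
House 2's color must be purple (nothing else left).
So: house 1 = brown/fir, house 2 = purple/elm, house 3 = blue/cedar, house 4 = black/hickory, house 5 = teal/spruce.

2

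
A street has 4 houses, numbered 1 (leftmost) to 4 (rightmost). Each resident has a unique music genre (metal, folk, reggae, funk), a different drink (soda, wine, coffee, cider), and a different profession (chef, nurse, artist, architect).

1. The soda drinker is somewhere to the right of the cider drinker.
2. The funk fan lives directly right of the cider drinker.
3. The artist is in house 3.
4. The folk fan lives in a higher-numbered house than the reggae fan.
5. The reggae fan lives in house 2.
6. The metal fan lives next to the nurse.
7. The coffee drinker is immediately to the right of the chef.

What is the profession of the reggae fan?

Clue 3: the artist is in house 3.
Clue 5 places the reggae fan in house 2.
The only music genre still possible for house 1 is metal.
Clue 6: the nurse is in house 2.
So house 1 gets wine for drink.
That leaves soda as the drink for house 4.
That leaves architect as the profession for house 4.
Clue 7 places the coffee drinker in house 2.
House 3 drink: only cider fits.
House 1's profession must be chef (nothing else left).
By clue 2, the funk fan is in house 4.
So house 3 gets folk for music genre.
So: house 1 = metal/wine/chef, house 2 = reggae/coffee/nurse, house 3 = folk/cider/artist, house 4 = funk/soda/architect.

nurse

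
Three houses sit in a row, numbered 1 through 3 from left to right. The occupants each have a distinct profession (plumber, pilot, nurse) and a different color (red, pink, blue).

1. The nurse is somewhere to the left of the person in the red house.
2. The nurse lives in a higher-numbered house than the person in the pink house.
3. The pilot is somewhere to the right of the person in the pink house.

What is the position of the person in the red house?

From clue 2, the nurse must be in house 2.
The person in the pink house is in house 1 (clue 2).
So house 1 gets plumber for profession.
That leaves pilot as the profession for house 3.
From clue 1, the person in the red house must be in house 3.
The only color still possible for house 2 is blue.
So: house 1 = plumber/pink, house 2 = nurse/blue, house 3 = pilot/red.

3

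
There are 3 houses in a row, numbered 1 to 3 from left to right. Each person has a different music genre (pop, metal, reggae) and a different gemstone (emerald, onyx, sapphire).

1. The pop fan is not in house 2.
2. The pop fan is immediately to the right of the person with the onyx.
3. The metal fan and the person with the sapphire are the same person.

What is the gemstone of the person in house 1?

sapphire

The pop fan is in house 3 (clue 2).
By clue 2, the person with the onyx is in house 2.
From clue 3, the metal fan must be in house 1.
From clue 3, the person with the sapphire must be in house 1.
The only music genre still possible for house 2 is reggae.
House 3 gemstone: only emerald fits.
So: house 1 = metal/sapphire, house 2 = reggae/onyx, house 3 = pop/emerald.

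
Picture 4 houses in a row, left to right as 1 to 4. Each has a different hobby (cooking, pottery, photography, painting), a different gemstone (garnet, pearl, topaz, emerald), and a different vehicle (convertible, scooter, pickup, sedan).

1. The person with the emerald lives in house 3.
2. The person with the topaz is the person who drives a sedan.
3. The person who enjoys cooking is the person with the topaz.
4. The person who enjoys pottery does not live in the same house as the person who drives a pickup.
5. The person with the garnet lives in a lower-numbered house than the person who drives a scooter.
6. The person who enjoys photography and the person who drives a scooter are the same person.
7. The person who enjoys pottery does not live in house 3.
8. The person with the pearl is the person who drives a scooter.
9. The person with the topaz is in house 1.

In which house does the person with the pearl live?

4

Clue 1: the person with the emerald is in house 3.
Clue 9: the person with the topaz is in house 1.
The only gemstone still possible for house 4 is pearl.
Clue 2: the person who drives a sedan is in house 1.
Clue 3: the person who enjoys cooking is in house 1.
The person who drives a scooter is in house 4 (clue 8).
House 2's gemstone must be garnet (nothing else left).
The person who enjoys photography is in house 4 (clue 6).
That leaves painting as the hobby for house 3.
Clue 4 places the person who drives a pickup in house 3.
House 2 hobby: only pottery fits.
So house 2 gets convertible for vehicle.
So: house 1 = cooking/topaz/sedan, house 2 = pottery/garnet/convertible, house 3 = painting/emerald/pickup, house 4 = photography/pearl/scooter.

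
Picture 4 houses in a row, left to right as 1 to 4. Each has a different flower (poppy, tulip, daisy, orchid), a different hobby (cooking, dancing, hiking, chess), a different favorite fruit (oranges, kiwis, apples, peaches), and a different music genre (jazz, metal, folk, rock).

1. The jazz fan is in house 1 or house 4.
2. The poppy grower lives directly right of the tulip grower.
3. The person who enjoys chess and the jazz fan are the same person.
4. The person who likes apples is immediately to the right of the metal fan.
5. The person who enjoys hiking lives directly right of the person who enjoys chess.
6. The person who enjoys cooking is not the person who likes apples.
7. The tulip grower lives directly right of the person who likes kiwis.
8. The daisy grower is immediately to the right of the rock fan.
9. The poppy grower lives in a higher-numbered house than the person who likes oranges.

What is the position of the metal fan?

2

Clue 5: the person who enjoys hiking is in house 2.
From clue 5, the person who enjoys chess must be in house 1.
House 1 flower: only orchid fits.
Clue 3 places the jazz fan in house 1.
The only music genre still possible for house 4 is folk.
The only flower still possible for house 2 is tulip.
Clue 2: the poppy grower is in house 3.
By clue 7, the person who likes kiwis is in house 1.
House 4's flower must be daisy (nothing else left).
By clue 8, the rock fan is in house 3.
House 2's favorite fruit must be oranges (nothing else left).
House 2's music genre must be metal (nothing else left).
The person who likes apples is in house 3 (clue 4).
Clue 6: the person who enjoys cooking is in house 4.
House 3 hobby: only dancing fits.
House 4 favorite fruit: only peaches fits.
So: house 1 = orchid/chess/kiwis/jazz, house 2 = tulip/hiking/oranges/metal, house 3 = poppy/dancing/apples/rock, house 4 = daisy/cooking/peaches/folk.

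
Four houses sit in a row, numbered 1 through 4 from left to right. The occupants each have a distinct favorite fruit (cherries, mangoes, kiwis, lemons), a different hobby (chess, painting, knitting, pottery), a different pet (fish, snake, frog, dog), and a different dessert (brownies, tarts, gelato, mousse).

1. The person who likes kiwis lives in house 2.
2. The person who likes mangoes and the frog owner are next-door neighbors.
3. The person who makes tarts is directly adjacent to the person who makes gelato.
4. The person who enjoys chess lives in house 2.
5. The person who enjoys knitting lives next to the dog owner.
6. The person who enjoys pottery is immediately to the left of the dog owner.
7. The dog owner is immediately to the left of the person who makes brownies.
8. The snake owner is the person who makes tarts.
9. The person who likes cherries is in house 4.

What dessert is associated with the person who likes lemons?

tarts

The person who likes kiwis is in house 2 (clue 1).
By clue 4, the person who enjoys chess is in house 2.
By clue 9, the person who likes cherries is in house 4.
By clue 6, the person who enjoys pottery is in house 1.
From clue 6, the dog owner must be in house 2.
The person who makes brownies is in house 3 (clue 7).
Clue 2 places the person who likes mangoes in house 3.
By clue 5, the person who enjoys knitting is in house 3.
The snake owner is in house 1 (clue 8).
The person who makes tarts is in house 1 (clue 8).
That leaves lemons as the favorite fruit for house 1.
House 4's hobby must be painting (nothing else left).
The only pet still possible for house 3 is fish.
House 4 pet: only frog fits.
So house 2 gets gelato for dessert.
That leaves mousse as the dessert for house 4.
So: house 1 = lemons/pottery/snake/tarts, house 2 = kiwis/chess/dog/gelato, house 3 = mangoes/knitting/fish/brownies, house 4 = cherries/painting/frog/mousse.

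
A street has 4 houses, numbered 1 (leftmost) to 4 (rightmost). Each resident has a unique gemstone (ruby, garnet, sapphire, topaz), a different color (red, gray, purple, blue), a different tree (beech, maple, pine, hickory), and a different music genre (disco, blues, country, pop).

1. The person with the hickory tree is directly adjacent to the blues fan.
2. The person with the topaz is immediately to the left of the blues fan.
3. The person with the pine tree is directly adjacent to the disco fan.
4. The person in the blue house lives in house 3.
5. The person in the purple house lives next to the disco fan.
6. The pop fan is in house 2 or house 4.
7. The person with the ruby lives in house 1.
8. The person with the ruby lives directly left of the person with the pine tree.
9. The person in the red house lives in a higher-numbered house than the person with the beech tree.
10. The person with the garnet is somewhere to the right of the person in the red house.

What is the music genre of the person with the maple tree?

The person in the blue house is in house 3 (clue 4).
The person with the ruby is in house 1 (clue 7).
From clue 8, the person with the pine tree must be in house 2.
The person with the beech tree is in house 1 (clue 9).
That leaves gray as the color for house 1.
The only color still possible for house 2 is red.
House 4's color must be purple (nothing else left).
Clue 5: the disco fan is in house 3.
House 1's music genre must be country (nothing else left).
House 2 music genre: only pop fits.
The only music genre still possible for house 4 is blues.
From clue 1, the person with the hickory tree must be in house 3.
By clue 2, the person with the topaz is in house 3.
House 2's gemstone must be sapphire (nothing else left).
House 4 gemstone: only garnet fits.
House 4's tree must be maple (nothing else left).
So: house 1 = ruby/gray/beech/country, house 2 = sapphire/red/pine/pop, house 3 = topaz/blue/hickory/disco, house 4 = garnet/purple/maple/blues.

blues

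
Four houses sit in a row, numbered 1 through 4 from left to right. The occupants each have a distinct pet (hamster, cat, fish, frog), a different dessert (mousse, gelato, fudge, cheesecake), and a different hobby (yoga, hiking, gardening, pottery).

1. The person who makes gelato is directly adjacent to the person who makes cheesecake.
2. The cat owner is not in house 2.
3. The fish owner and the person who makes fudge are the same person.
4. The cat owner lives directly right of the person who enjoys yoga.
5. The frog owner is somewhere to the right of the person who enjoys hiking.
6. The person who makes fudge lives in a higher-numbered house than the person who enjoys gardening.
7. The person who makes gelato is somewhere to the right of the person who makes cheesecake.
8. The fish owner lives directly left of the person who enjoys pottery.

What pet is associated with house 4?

That leaves pottery as the hobby for house 4.
By clue 8, the fish owner is in house 3.
So house 1 gets hamster for pet.
House 2 pet: only frog fits.
House 4's pet must be cat (nothing else left).
Clue 3: the person who makes fudge is in house 3.
Clue 4: the person who enjoys yoga is in house 3.
Clue 5 places the person who enjoys hiking in house 1.
The only hobby still possible for house 2 is gardening.
The person who makes gelato is in house 2 (clue 1).
By clue 1, the person who makes cheesecake is in house 1.
That leaves mousse as the dessert for house 4.
So: house 1 = hamster/cheesecake/hiking, house 2 = frog/gelato/gardening, house 3 = fish/fudge/yoga, house 4 = cat/mousse/pottery.

cat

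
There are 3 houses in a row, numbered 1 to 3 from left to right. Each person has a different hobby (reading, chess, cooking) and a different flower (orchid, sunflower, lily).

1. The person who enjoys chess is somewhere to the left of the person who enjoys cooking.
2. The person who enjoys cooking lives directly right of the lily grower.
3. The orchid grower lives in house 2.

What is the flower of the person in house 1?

lily

Clue 3: the orchid grower is in house 2.
That leaves lily as the flower for house 1.
House 3's flower must be sunflower (nothing else left).
Clue 2: the person who enjoys cooking is in house 2.
House 3's hobby must be reading (nothing else left).
That leaves chess as the hobby for house 1.
So: house 1 = chess/lily, house 2 = cooking/orchid, house 3 = reading/sunflower.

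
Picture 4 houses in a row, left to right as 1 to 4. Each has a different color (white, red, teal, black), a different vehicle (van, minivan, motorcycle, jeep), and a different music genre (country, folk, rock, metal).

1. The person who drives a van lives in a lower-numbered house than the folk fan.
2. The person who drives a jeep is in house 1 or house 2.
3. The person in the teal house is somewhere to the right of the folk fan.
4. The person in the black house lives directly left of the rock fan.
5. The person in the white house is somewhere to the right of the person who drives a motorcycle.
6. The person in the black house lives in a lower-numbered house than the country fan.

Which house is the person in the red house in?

1

The only vehicle still possible for house 4 is minivan.
House 1's music genre must be metal (nothing else left).
That leaves motorcycle as the vehicle for house 3.
The person in the white house is in house 4 (clue 5).
House 3's color must be teal (nothing else left).
Clue 3: the folk fan is in house 2.
So house 3 gets rock for music genre.
House 4's music genre must be country (nothing else left).
By clue 1, the person who drives a van is in house 1.
The person in the black house is in house 2 (clue 4).
So house 1 gets red for color.
That leaves jeep as the vehicle for house 2.
So: house 1 = red/van/metal, house 2 = black/jeep/folk, house 3 = teal/motorcycle/rock, house 4 = white/minivan/country.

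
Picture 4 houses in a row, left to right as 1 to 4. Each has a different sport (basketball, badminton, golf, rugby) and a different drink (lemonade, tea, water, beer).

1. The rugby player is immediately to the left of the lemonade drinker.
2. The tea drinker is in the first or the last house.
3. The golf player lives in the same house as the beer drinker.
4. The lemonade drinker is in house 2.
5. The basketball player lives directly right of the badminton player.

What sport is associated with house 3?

basketball

The lemonade drinker is in house 2 (clue 4).
By clue 1, the rugby player is in house 1.
The only sport still possible for house 2 is badminton.
From clue 5, the basketball player must be in house 3.
That leaves golf as the sport for house 4.
Clue 3: the beer drinker is in house 4.
That leaves water as the drink for house 3.
So house 1 gets tea for drink.
So: house 1 = rugby/tea, house 2 = badminton/lemonade, house 3 = basketball/water, house 4 = golf/beer.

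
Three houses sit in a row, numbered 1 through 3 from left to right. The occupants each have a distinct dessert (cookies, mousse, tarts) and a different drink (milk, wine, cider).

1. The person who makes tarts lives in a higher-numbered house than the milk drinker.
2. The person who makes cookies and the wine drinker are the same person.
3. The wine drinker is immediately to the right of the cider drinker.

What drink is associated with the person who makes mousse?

milk

So house 3 gets wine for drink.
From clue 2, the person who makes cookies must be in house 3.
The cider drinker is in house 2 (clue 3).
So house 1 gets mousse for dessert.
House 2's dessert must be tarts (nothing else left).
That leaves milk as the drink for house 1.
So: house 1 = mousse/milk, house 2 = tarts/cider, house 3 = cookies/wine.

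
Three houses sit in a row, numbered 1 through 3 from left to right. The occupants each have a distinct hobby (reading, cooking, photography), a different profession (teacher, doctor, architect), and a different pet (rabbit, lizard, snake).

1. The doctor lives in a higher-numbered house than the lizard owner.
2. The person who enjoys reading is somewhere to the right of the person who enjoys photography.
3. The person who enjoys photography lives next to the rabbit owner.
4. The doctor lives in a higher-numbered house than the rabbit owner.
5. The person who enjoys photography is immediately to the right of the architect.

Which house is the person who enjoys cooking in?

1

Clue 5 places the person who enjoys photography in house 2.
Clue 5 places the architect in house 1.
House 1 hobby: only cooking fits.
House 3's hobby must be reading (nothing else left).
House 3's pet must be snake (nothing else left).
By clue 3, the rabbit owner is in house 1.
House 2 pet: only lizard fits.
Clue 1 places the doctor in house 3.
So house 2 gets teacher for profession.
So: house 1 = cooking/architect/rabbit, house 2 = photography/teacher/lizard, house 3 = reading/doctor/snake.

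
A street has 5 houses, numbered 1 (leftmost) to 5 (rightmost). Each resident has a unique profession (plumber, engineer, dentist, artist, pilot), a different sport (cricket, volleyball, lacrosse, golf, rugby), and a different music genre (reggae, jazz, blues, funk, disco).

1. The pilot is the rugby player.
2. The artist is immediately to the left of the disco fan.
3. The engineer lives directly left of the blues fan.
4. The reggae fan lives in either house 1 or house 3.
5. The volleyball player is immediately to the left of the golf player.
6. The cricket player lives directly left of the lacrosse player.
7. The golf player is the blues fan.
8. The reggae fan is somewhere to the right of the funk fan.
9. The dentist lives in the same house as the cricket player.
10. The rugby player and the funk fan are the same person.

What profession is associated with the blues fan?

plumber

The reggae fan is in house 3 (clue 8).
That leaves plumber as the profession for house 5.
The pilot is narrowed to house 1 or 2; consider each.
Placing it in house 2 leads to a contradiction, so it's in house 1.
The rugby player is in house 1 (clue 1).
The funk fan is in house 1 (clue 10).
House 2's profession must be dentist (nothing else left).
Clue 9 places the cricket player in house 2.
House 2's music genre must be jazz (nothing else left).
By clue 6, the lacrosse player is in house 3.
House 5's sport must be golf (nothing else left).
The blues fan is in house 5 (clue 7).
So house 4 gets volleyball for sport.
So house 4 gets disco for music genre.
Clue 2 places the artist in house 3.
By clue 3, the engineer is in house 4.
So: house 1 = pilot/rugby/funk, house 2 = dentist/cricket/jazz, house 3 = artist/lacrosse/reggae, house 4 = engineer/volleyball/disco, house 5 = plumber/golf/blues.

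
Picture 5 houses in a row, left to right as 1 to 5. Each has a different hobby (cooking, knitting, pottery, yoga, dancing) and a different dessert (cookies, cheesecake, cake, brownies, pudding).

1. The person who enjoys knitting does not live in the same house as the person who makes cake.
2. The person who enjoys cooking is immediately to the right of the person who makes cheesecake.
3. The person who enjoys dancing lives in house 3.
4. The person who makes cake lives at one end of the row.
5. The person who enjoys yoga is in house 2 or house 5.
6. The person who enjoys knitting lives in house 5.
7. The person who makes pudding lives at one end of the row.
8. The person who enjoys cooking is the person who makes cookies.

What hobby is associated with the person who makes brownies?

Clue 3 places the person who enjoys dancing in house 3.
Clue 6 places the person who enjoys knitting in house 5.
House 1's hobby must be pottery (nothing else left).
House 2's hobby must be yoga (nothing else left).
House 4 hobby: only cooking fits.
From clue 1, the person who makes cake must be in house 1.
From clue 2, the person who makes cheesecake must be in house 3.
From clue 8, the person who makes cookies must be in house 4.
That leaves brownies as the dessert for house 2.
The only dessert still possible for house 5 is pudding.
So: house 1 = pottery/cake, house 2 = yoga/brownies, house 3 = dancing/cheesecake, house 4 = cooking/cookies, house 5 = knitting/pudding.

yoga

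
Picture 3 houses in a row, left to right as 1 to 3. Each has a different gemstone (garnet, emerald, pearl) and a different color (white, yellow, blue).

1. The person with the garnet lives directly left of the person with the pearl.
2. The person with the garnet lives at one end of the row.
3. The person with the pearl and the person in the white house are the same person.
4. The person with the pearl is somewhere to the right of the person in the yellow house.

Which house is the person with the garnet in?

By clue 2, the person with the garnet is in house 1.
The person with the pearl is in house 2 (clue 1).
By clue 3, the person in the white house is in house 2.
By clue 4, the person in the yellow house is in house 1.
So house 3 gets emerald for gemstone.
House 3 color: only blue fits.
So: house 1 = garnet/yellow, house 2 = pearl/white, house 3 = emerald/blue.

1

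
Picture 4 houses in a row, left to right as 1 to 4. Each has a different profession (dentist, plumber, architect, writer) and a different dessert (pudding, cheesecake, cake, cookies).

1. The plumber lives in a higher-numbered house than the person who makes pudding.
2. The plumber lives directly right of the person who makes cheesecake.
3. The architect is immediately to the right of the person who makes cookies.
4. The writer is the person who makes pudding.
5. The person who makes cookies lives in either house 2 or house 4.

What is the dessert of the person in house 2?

cookies

From clue 5, the person who makes cookies must be in house 2.
So house 4 gets cake for dessert.
Clue 3: the architect is in house 3.
House 1 profession: only writer fits.
Clue 4 places the person who makes pudding in house 1.
House 3's dessert must be cheesecake (nothing else left).
The plumber is in house 4 (clue 2).
The only profession still possible for house 2 is dentist.
So: house 1 = writer/pudding, house 2 = dentist/cookies, house 3 = architect/cheesecake, house 4 = plumber/cake.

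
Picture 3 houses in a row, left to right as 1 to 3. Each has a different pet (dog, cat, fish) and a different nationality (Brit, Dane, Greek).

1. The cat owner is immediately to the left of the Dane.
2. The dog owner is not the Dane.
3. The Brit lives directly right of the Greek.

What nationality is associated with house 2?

The only nationality still possible for house 1 is Greek.
From clue 3, the Brit must be in house 2.
House 3 nationality: only Dane fits.
From clue 1, the cat owner must be in house 2.
House 3's pet must be fish (nothing else left).
So house 1 gets dog for pet.
So: house 1 = dog/Greek, house 2 = cat/Brit, house 3 = fish/Dane.

Brit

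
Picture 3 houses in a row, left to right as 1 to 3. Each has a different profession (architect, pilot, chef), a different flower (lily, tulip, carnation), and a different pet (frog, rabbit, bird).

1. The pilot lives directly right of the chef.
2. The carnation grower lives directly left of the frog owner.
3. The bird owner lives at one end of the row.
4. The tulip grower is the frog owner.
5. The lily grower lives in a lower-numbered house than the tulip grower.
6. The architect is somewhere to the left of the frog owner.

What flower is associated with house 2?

carnation

So house 3 gets pilot for profession.
House 3 flower: only tulip fits.
The chef is in house 2 (clue 1).
From clue 4, the frog owner must be in house 3.
The only profession still possible for house 1 is architect.
That leaves bird as the pet for house 1.
So house 2 gets rabbit for pet.
From clue 2, the carnation grower must be in house 2.
House 1 flower: only lily fits.
So: house 1 = architect/lily/bird, house 2 = chef/carnation/rabbit, house 3 = pilot/tulip/frog.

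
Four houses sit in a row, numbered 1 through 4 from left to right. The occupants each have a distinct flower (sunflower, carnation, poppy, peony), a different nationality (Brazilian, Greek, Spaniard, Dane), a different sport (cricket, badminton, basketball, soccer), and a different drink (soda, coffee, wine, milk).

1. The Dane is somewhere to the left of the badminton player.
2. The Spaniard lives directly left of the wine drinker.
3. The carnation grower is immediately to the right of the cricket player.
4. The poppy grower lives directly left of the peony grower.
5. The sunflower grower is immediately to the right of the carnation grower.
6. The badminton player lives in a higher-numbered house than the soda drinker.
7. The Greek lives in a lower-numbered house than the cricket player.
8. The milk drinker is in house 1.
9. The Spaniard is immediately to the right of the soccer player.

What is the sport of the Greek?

From clue 8, the milk drinker must be in house 1.
That leaves poppy as the flower for house 1.
House 4 nationality: only Brazilian fits.
Clue 3: the carnation grower is in house 3.
The cricket player is in house 2 (clue 3).
Clue 4: the peony grower is in house 2.
Clue 5 places the sunflower grower in house 4.
The Greek is in house 1 (clue 7).
House 1's sport must be soccer (nothing else left).
Clue 9: the Spaniard is in house 2.
House 3 nationality: only Dane fits.
Clue 1 places the badminton player in house 4.
Clue 2 places the wine drinker in house 3.
House 3 sport: only basketball fits.
House 4's drink must be coffee (nothing else left).
House 2 drink: only soda fits.
So: house 1 = poppy/Greek/soccer/milk, house 2 = peony/Spaniard/cricket/soda, house 3 = carnation/Dane/basketball/wine, house 4 = sunflower/Brazilian/badminton/coffee.

soccer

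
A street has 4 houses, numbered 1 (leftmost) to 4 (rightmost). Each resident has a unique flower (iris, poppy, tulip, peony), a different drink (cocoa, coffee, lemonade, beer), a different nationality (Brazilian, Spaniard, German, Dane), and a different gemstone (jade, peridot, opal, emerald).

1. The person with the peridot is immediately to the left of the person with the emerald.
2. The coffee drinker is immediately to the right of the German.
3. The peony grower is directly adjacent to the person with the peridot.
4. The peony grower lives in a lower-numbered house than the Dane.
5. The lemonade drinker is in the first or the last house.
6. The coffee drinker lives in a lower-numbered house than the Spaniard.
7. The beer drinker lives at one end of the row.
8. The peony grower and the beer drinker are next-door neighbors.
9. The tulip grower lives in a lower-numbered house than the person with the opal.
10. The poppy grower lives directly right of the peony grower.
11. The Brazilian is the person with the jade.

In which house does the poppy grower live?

3

The peony grower is narrowed to house 2 or 3; consider each.
Placing it in house 3 leads to a contradiction, so it's in house 2.
From clue 8, the beer drinker must be in house 1.
From clue 10, the poppy grower must be in house 3.
The only flower still possible for house 4 is iris.
That leaves tulip as the flower for house 1.
That leaves lemonade as the drink for house 4.
The cocoa drinker is narrowed to house 2 or 3; consider each.
Placing it in house 3 leads to a contradiction, so it's in house 2.
The only drink still possible for house 3 is coffee.
From clue 2, the German must be in house 2.
The Spaniard is in house 4 (clue 6).
House 1's nationality must be Brazilian (nothing else left).
House 3 nationality: only Dane fits.
The person with the jade is in house 1 (clue 11).
That leaves peridot as the gemstone for house 3.
Clue 1: the person with the emerald is in house 4.
So house 2 gets opal for gemstone.
So: house 1 = tulip/beer/Brazilian/jade, house 2 = peony/cocoa/German/opal, house 3 = poppy/coffee/Dane/peridot, house 4 = iris/lemonade/Spaniard/emerald.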